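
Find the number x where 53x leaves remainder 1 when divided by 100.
17

gcd(53, 100) = 1, so the inverse exists.
Extended Euclidean algorithm on (100, 53):
100 = 1 × 53 + 47  ⟹  47 = (1)·100 + (-1)·53
53 = 1 × 47 + 6  ⟹  6 = (-1)·100 + (2)·53
47 = 7 × 6 + 5  ⟹  5 = (8)·100 + (-15)·53
6 = 1 × 5 + 1  ⟹  1 = (-9)·100 + (17)·53
So (17)·53 ≡ 1 (mod 100), i.e. 53^(-1) ≡ 17 (mod 100).
Check: 53 × 17 = 901 ≡ 1 (mod 100)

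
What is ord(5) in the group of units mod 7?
6

7 is prime, so ord(5) divides φ(7) = 6.
Divisors of 6: 1, 2, 3, 6.
Repeated squaring: 5^1 ≡ 5, 5^2 ≡ 4, 5^4 ≡ 2 (mod 7).
Test 5^d mod 7 for each divisor d in increasing order:
5^1 ≡ 5
5^2 ≡ 4
5^3 = 5^2·5^1 ≡ 6
5^6 = 5^4·5^2 ≡ 1  ← first divisor giving 1
The order is 6.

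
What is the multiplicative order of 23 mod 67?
33

67 is prime, so ord(23) divides φ(67) = 66.
Divisors of 66: 1, 2, 3, 6, 11, 22, 33, 66.
Repeated squaring: 23^1 ≡ 23, 23^2 ≡ 60, 23^4 ≡ 49, 23^8 ≡ 56, 23^16 ≡ 54, 23^32 ≡ 35, 23^64 ≡ 19 (mod 67).
Test 23^d mod 67 for each divisor d in increasing order:
23^1 ≡ 23
23^2 ≡ 60
23^3 = 23^2·23^1 ≡ 40
23^6 = 23^4·23^2 ≡ 59
23^11 = 23^8·23^2·23^1 ≡ 29
23^22 = 23^16·23^4·23^2 ≡ 37
23^33 = 23^32·23^1 ≡ 1  ← first divisor giving 1
The order is 33.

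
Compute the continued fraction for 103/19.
[5; 2, 2, 1, 2]

Euclidean algorithm steps:
103 = 5 × 19 + 8
19 = 2 × 8 + 3
8 = 2 × 3 + 2
3 = 1 × 2 + 1
2 = 2 × 1 + 0
Continued fraction: [5; 2, 2, 1, 2]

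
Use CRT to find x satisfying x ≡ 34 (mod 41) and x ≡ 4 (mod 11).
444

Using Chinese Remainder Theorem:
M = 41 × 11 = 451
M1 = 11, M2 = 41
y1 = 11^(-1) mod 41 = 15
y2 = 41^(-1) mod 11 = 7
x = (34×11×15 + 4×41×7) mod 451 = 444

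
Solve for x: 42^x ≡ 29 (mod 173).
148

Baby-step giant-step with step n = ⌈√173⌉ = 14.
Baby steps 42^j mod 173 (j:value) for j=0..13: 0:1, 1:42, 2:34, 3:44, 4:118, 5:112, 6:33, 7:2, 8:84, 9:68, 10:88, 11:63, 12:51, 13:66.
Giant-step multiplier: 42^(-14) ≡ 42^(172-14) = 42^158 ≡ 130 (mod 173).
Giant steps γ_i = 29·130^i mod 173: γ_0=29, γ_1=137, γ_2=164, γ_3=41, γ_4=140, γ_5=35, γ_6=52, γ_7=13, γ_8=133, γ_9=163, γ_10=84 (in table at j=8).
x = i·n + j = 10·14 + 8 = 148.
Check: 42^148 ≡ 29 (mod 173).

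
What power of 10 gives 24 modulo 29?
4

Baby-step giant-step with step n = ⌈√29⌉ = 6.
Baby steps 10^j mod 29 (j:value) for j=0..5: 0:1, 1:10, 2:13, 3:14, 4:24, 5:8.
h = 24 is already in the table at j=4, so x = 4.
Check: 10^4 ≡ 24 (mod 29).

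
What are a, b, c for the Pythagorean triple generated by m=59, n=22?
(2997, 2596, 3965)

Euclid's formula: a = m² - n², b = 2mn, c = m² + n²
m = 59, n = 22
a = 59² - 22² = 3481 - 484 = 2997
b = 2 × 59 × 22 = 2596
c = 59² + 22² = 3481 + 484 = 3965
Verification: 2997² + 2596² = 8982009 + 6739216 = 15721225 = 3965² ✓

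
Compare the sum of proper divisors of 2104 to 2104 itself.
deficient

Proper divisors of 2104: sum = 1 + 2 + 4 + 8 + 263 + 526 + 1052 = 1856
Since 1856 < 2104, 2104 is deficient.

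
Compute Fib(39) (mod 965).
851

Matrix identity: Q^n = [[F_(n+1), F_n], [F_n, F_(n-1)]] with Q = [[1,1],[1,0]].
n = 39 = 100111₂. Square-and-multiply, entries mod 965:
Q^1 = [[1,1],[1,0]]
Q^2 = (Q^1)² = [[2,1],[1,1]]
Q^4 = (Q^2)² = [[5,3],[3,2]]
Q^9 = (Q^4)²·Q = [[55,34],[34,21]]
Q^19 = (Q^9)²·Q = [[10,321],[321,654]]
Q^39 = (Q^19)²·Q = [[730,851],[851,844]]
F_39 mod 965 = Q^39[0][1] = 851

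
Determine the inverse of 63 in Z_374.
95

gcd(63, 374) = 1, so the inverse exists.
Extended Euclidean algorithm on (374, 63):
374 = 5 × 63 + 59  ⟹  59 = (1)·374 + (-5)·63
63 = 1 × 59 + 4  ⟹  4 = (-1)·374 + (6)·63
59 = 14 × 4 + 3  ⟹  3 = (15)·374 + (-89)·63
4 = 1 × 3 + 1  ⟹  1 = (-16)·374 + (95)·63
So (95)·63 ≡ 1 (mod 374), i.e. 63^(-1) ≡ 95 (mod 374).
Check: 63 × 95 = 5985 ≡ 1 (mod 374)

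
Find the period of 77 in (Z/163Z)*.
27

163 is prime, so ord(77) divides φ(163) = 162.
Divisors of 162: 1, 2, 3, 6, 9, 18, 27, 54, 81, 162.
Repeated squaring: 77^1 ≡ 77, 77^2 ≡ 61, 77^4 ≡ 135, 77^8 ≡ 132, 77^16 ≡ 146, 77^32 ≡ 126, 77^64 ≡ 65, 77^128 ≡ 150 (mod 163).
Test 77^d mod 163 for each divisor d in increasing order:
77^1 ≡ 77
77^2 ≡ 61
77^3 = 77^2·77^1 ≡ 133
77^6 = 77^4·77^2 ≡ 85
77^9 = 77^8·77^1 ≡ 58
77^18 = 77^16·77^2 ≡ 104
77^27 = 77^16·77^8·77^2·77^1 ≡ 1  ← first divisor giving 1
The order is 27.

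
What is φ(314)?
156

314 = 2 × 157
φ(n) = n × ∏(1 - 1/p) for each prime p dividing n
φ(314) = 314 × (1 - 1/2) × (1 - 1/157) = 156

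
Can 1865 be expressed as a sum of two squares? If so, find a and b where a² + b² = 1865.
4² + 43² (a=4, b=43)

Factorization: 1865 = 5 × 373
By Fermat: n is sum of two squares iff every prime p ≡ 3 (mod 4) appears to even power.
All primes ≡ 3 (mod 4) appear to even power.
Search a = 0, 1, 2, … for 1865 - a² a perfect square: first hit at a = 4: 1865 - 16 = 1849 = 43².
1865 = 4² + 43² = 16 + 1849 ✓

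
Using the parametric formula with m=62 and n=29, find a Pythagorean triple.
(3003, 3596, 4685)

Euclid's formula: a = m² - n², b = 2mn, c = m² + n²
m = 62, n = 29
a = 62² - 29² = 3844 - 841 = 3003
b = 2 × 62 × 29 = 3596
c = 62² + 29² = 3844 + 841 = 4685
Verification: 3003² + 3596² = 9018009 + 12931216 = 21949225 = 4685² ✓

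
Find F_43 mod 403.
233

Matrix identity: Q^n = [[F_(n+1), F_n], [F_n, F_(n-1)]] with Q = [[1,1],[1,0]].
n = 43 = 101011₂. Square-and-multiply, entries mod 403:
Q^1 = [[1,1],[1,0]]
Q^2 = (Q^1)² = [[2,1],[1,1]]
Q^5 = (Q^2)²·Q = [[8,5],[5,3]]
Q^10 = (Q^5)² = [[89,55],[55,34]]
Q^21 = (Q^10)²·Q = [[382,65],[65,317]]
Q^43 = (Q^21)²·Q = [[129,233],[233,299]]
F_43 mod 403 = Q^43[0][1] = 233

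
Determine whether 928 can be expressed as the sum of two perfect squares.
12² + 28² (a=12, b=28)

Factorization: 928 = 2^5 × 29
By Fermat: n is sum of two squares iff every prime p ≡ 3 (mod 4) appears to even power.
All primes ≡ 3 (mod 4) appear to even power.
Search a = 0, 1, 2, … for 928 - a² a perfect square: first hit at a = 12: 928 - 144 = 784 = 28².
928 = 12² + 28² = 144 + 784 ✓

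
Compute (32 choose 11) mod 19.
2

Using Lucas' theorem:
Write n=32 and k=11 in base 19:
n in base 19: [1, 13]
k in base 19: [0, 11]
C(32,11) mod 19 = ∏ C(n_i, k_i) mod 19
Digit binomials (mod 19): C(1,0) = 1; C(13,11) = 78 ≡ 2
Product: 1 × 2 = 2 ≡ 2 (mod 19)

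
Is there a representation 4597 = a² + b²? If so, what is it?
41² + 54² (a=41, b=54)

Factorization: 4597 = 4597
By Fermat: n is sum of two squares iff every prime p ≡ 3 (mod 4) appears to even power.
All primes ≡ 3 (mod 4) appear to even power.
Search a = 0, 1, 2, … for 4597 - a² a perfect square: first hit at a = 41: 4597 - 1681 = 2916 = 54².
4597 = 41² + 54² = 1681 + 2916 ✓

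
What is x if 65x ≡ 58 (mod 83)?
x ≡ 6 (mod 83)

gcd(65, 83) = 1, which divides 58, so solutions exist.
Find 65^(-1) mod 83 by the extended Euclidean algorithm:
83 = 1 × 65 + 18  ⟹  18 = (1)·83 + (-1)·65
65 = 3 × 18 + 11  ⟹  11 = (-3)·83 + (4)·65
18 = 1 × 11 + 7  ⟹  7 = (4)·83 + (-5)·65
11 = 1 × 7 + 4  ⟹  4 = (-7)·83 + (9)·65
7 = 1 × 4 + 3  ⟹  3 = (11)·83 + (-14)·65
4 = 1 × 3 + 1  ⟹  1 = (-18)·83 + (23)·65
So (23)·65 ≡ 1 (mod 83), i.e. 65^(-1) ≡ 23 (mod 83).
x ≡ 23 × 58 = 1334 ≡ 6 (mod 83).
Check: 65 × 6 = 390 ≡ 58 (mod 83).
Unique solution: x ≡ 6 (mod 83)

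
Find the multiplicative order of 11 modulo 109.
108

109 is prime, so ord(11) divides φ(109) = 108.
Divisors of 108: 1, 2, 3, 4, 6, 9, 12, 18, 27, 36, 54, 108.
Repeated squaring: 11^1 ≡ 11, 11^2 ≡ 12, 11^4 ≡ 35, 11^8 ≡ 26, 11^16 ≡ 22, 11^32 ≡ 48, 11^64 ≡ 15 (mod 109).
Test 11^d mod 109 for each divisor d in increasing order:
11^1 ≡ 11
11^2 ≡ 12
11^3 = 11^2·11^1 ≡ 23
11^4 ≡ 35
11^6 = 11^4·11^2 ≡ 93
11^9 = 11^8·11^1 ≡ 68
11^12 = 11^8·11^4 ≡ 38
11^18 = 11^16·11^2 ≡ 46
11^27 = 11^16·11^8·11^2·11^1 ≡ 76
11^36 = 11^32·11^4 ≡ 45
11^54 = 11^32·11^16·11^4·11^2 ≡ 108
11^108 = 11^64·11^32·11^8·11^4 ≡ 1  ← first divisor giving 1
The order is 108.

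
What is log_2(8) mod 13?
3

Baby-step giant-step with step n = ⌈√13⌉ = 4.
Baby steps 2^j mod 13 (j:value) for j=0..3: 0:1, 1:2, 2:4, 3:8.
h = 8 is already in the table at j=3, so x = 3.
Check: 2^3 ≡ 8 (mod 13).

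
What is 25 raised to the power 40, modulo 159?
28

Repeated squaring. Binary of 40 = 101000.
25^1 ≡ 25 (mod 159); 25^2 ≡ 148 (mod 159); 25^4 ≡ 121 (mod 159); 25^8 ≡ 13 (mod 159); 25^16 ≡ 10 (mod 159); 25^32 ≡ 100 (mod 159)
25^40 = 25^8 × 25^32 ≡ 28 (mod 159)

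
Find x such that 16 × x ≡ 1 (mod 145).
136

gcd(16, 145) = 1, so the inverse exists.
Extended Euclidean algorithm on (145, 16):
145 = 9 × 16 + 1  ⟹  1 = (1)·145 + (-9)·16
So (-9)·16 ≡ 1 (mod 145), i.e. 16^(-1) ≡ -9 ≡ 136 (mod 145).
Check: 16 × 136 = 2176 ≡ 1 (mod 145)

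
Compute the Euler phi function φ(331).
330

331 = 331
φ(n) = n × ∏(1 - 1/p) for each prime p dividing n
φ(331) = 331 × (1 - 1/331) = 330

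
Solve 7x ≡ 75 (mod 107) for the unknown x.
x ≡ 26 (mod 107)

gcd(7, 107) = 1, which divides 75, so solutions exist.
Find 7^(-1) mod 107 by the extended Euclidean algorithm:
107 = 15 × 7 + 2  ⟹  2 = (1)·107 + (-15)·7
7 = 3 × 2 + 1  ⟹  1 = (-3)·107 + (46)·7
So (46)·7 ≡ 1 (mod 107), i.e. 7^(-1) ≡ 46 (mod 107).
x ≡ 46 × 75 = 3450 ≡ 26 (mod 107).
Check: 7 × 26 = 182 ≡ 75 (mod 107).
Unique solution: x ≡ 26 (mod 107)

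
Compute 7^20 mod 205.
81

Repeated squaring. Binary of 20 = 10100.
7^1 ≡ 7 (mod 205); 7^2 ≡ 49 (mod 205); 7^4 ≡ 146 (mod 205); 7^8 ≡ 201 (mod 205); 7^16 ≡ 16 (mod 205)
7^20 = 7^4 × 7^16 ≡ 81 (mod 205)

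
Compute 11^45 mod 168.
155

Repeated squaring. Binary of 45 = 101101.
11^1 ≡ 11 (mod 168); 11^2 ≡ 121 (mod 168); 11^4 ≡ 25 (mod 168); 11^8 ≡ 121 (mod 168); 11^16 ≡ 25 (mod 168); 11^32 ≡ 121 (mod 168)
11^45 = 11^1 × 11^4 × 11^8 × 11^32 ≡ 155 (mod 168)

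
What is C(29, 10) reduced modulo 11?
0

Using Lucas' theorem:
Write n=29 and k=10 in base 11:
n in base 11: [2, 7]
k in base 11: [0, 10]
C(29,10) mod 11 = ∏ C(n_i, k_i) mod 11
Digit binomials (mod 11): C(2,0) = 1; C(7,10) = 0 (k_i > n_i)
Product: 1 × 0 = 0 ≡ 0 (mod 11)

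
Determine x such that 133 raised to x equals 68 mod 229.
138

Baby-step giant-step with step n = ⌈√229⌉ = 16.
Baby steps 133^j mod 229 (j:value) for j=0..15: 0:1, 1:133, 2:56, 3:120, 4:159, 5:79, 6:202, 7:73, 8:91, 9:195, 10:58, 11:157, 12:42, 13:90, 14:62, 15:2.
Giant-step multiplier: 133^(-16) ≡ 133^(228-16) = 133^212 ≡ 130 (mod 229).
Giant steps γ_i = 68·130^i mod 229: γ_0=68, γ_1=138, γ_2=78, γ_3=64, γ_4=76, γ_5=33, γ_6=168, γ_7=85, γ_8=58 (in table at j=10).
x = i·n + j = 8·16 + 10 = 138.
Check: 133^138 ≡ 68 (mod 229).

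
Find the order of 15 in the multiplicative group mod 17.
8

17 is prime, so ord(15) divides φ(17) = 16.
Divisors of 16: 1, 2, 4, 8, 16.
Repeated squaring: 15^1 ≡ 15, 15^2 ≡ 4, 15^4 ≡ 16, 15^8 ≡ 1, 15^16 ≡ 1 (mod 17).
Test 15^d mod 17 for each divisor d in increasing order:
15^1 ≡ 15
15^2 ≡ 4
15^4 ≡ 16
15^8 ≡ 1  ← first divisor giving 1
The order is 8.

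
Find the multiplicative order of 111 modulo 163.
81

163 is prime, so ord(111) divides φ(163) = 162.
Divisors of 162: 1, 2, 3, 6, 9, 18, 27, 54, 81, 162.
Repeated squaring: 111^1 ≡ 111, 111^2 ≡ 96, 111^4 ≡ 88, 111^8 ≡ 83, 111^16 ≡ 43, 111^32 ≡ 56, 111^64 ≡ 39, 111^128 ≡ 54 (mod 163).
Test 111^d mod 163 for each divisor d in increasing order:
111^1 ≡ 111
111^2 ≡ 96
111^3 = 111^2·111^1 ≡ 61
111^6 = 111^4·111^2 ≡ 135
111^9 = 111^8·111^1 ≡ 85
111^18 = 111^16·111^2 ≡ 53
111^27 = 111^16·111^8·111^2·111^1 ≡ 104
111^54 = 111^32·111^16·111^4·111^2 ≡ 58
111^81 = 111^64·111^16·111^1 ≡ 1  ← first divisor giving 1
The order is 81.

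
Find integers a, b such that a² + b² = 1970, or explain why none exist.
11² + 43² (a=11, b=43)

Factorization: 1970 = 2 × 5 × 197
By Fermat: n is sum of two squares iff every prime p ≡ 3 (mod 4) appears to even power.
All primes ≡ 3 (mod 4) appear to even power.
Search a = 0, 1, 2, … for 1970 - a² a perfect square: first hit at a = 11: 1970 - 121 = 1849 = 43².
1970 = 11² + 43² = 121 + 1849 ✓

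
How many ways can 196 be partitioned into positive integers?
2814570987591

p(n) counts ways to write n as a sum of positive integers (order ignored).
Euler's pentagonal recurrence: p(k) = p(k-1) + p(k-2) - p(k-5) - p(k-7) + p(k-12) + p(k-15) - ... (offsets j(3j∓1)/2, signs ++--, p(0)=1, p(<0)=0).
DP table for k = 0..195: p(0)=1, p(1)=1, p(2)=2, p(3)=3, p(4)=5, p(5)=7, p(6)=11, p(7)=15, p(8)=22, p(9)=30, p(10)=42, p(11)=56, p(12)=77, p(13)=101, p(14)=135, p(15)=176, p(16)=231, p(17)=297, p(18)=385, p(19)=490, p(20)=627, p(21)=792, p(22)=1002, p(23)=1255, p(24)=1575, p(25)=1958, p(26)=2436, p(27)=3010, p(28)=3718, p(29)=4565, p(30)=5604, p(31)=6842, p(32)=8349, p(33)=10143, p(34)=12310, p(35)=14883, p(36)=17977, p(37)=21637, p(38)=26015, p(39)=31185, p(40)=37338, p(41)=44583, p(42)=53174, p(43)=63261, p(44)=75175, p(45)=89134, p(46)=105558, p(47)=124754, p(48)=147273, p(49)=173525, p(50)=204226, p(51)=239943, p(52)=281589, p(53)=329931, p(54)=386155, p(55)=451276, p(56)=526823, p(57)=614154, p(58)=715220, p(59)=831820, p(60)=966467, p(61)=1121505, p(62)=1300156, p(63)=1505499, p(64)=1741630, p(65)=2012558, p(66)=2323520, p(67)=2679689, p(68)=3087735, p(69)=3554345, p(70)=4087968, p(71)=4697205, p(72)=5392783, p(73)=6185689, p(74)=7089500, p(75)=8118264, p(76)=9289091, p(77)=10619863, p(78)=12132164, p(79)=13848650, p(80)=15796476, p(81)=18004327, p(82)=20506255, p(83)=23338469, p(84)=26543660, p(85)=30167357, p(86)=34262962, p(87)=38887673, p(88)=44108109, p(89)=49995925, p(90)=56634173, p(91)=64112359, p(92)=72533807, p(93)=82010177, p(94)=92669720, p(95)=104651419, p(96)=118114304, p(97)=133230930, p(98)=150198136, p(99)=169229875, p(100)=190569292, p(101)=214481126, p(102)=241265379, p(103)=271248950, p(104)=304801365, p(105)=342325709, p(106)=384276336, p(107)=431149389, p(108)=483502844, p(109)=541946240, p(110)=607163746, p(111)=679903203, p(112)=761002156, p(113)=851376628, p(114)=952050665, p(115)=1064144451, p(116)=1188908248, p(117)=1327710076, p(118)=1482074143, p(119)=1653668665, p(120)=1844349560, p(121)=2056148051, p(122)=2291320912, p(123)=2552338241, p(124)=2841940500, p(125)=3163127352, p(126)=3519222692, p(127)=3913864295, p(128)=4351078600, p(129)=4835271870, p(130)=5371315400, p(131)=5964539504, p(132)=6620830889, p(133)=7346629512, p(134)=8149040695, p(135)=9035836076, p(136)=10015581680, p(137)=11097645016, p(138)=12292341831, p(139)=13610949895, p(140)=15065878135, p(141)=16670689208, p(142)=18440293320, p(143)=20390982757, p(144)=22540654445, p(145)=24908858009, p(146)=27517052599, p(147)=30388671978, p(148)=33549419497, p(149)=37027355200, p(150)=40853235313, p(151)=45060624582, p(152)=49686288421, p(153)=54770336324, p(154)=60356673280, p(155)=66493182097, p(156)=73232243759, p(157)=80630964769, p(158)=88751778802, p(159)=97662728555, p(160)=107438159466, p(161)=118159068427, p(162)=129913904637, p(163)=142798995930, p(164)=156919475295, p(165)=172389800255, p(166)=189334822579, p(167)=207890420102, p(168)=228204732751, p(169)=250438925115, p(170)=274768617130, p(171)=301384802048, p(172)=330495499613, p(173)=362326859895, p(174)=397125074750, p(175)=435157697830, p(176)=476715857290, p(177)=522115831195, p(178)=571701605655, p(179)=625846753120, p(180)=684957390936, p(181)=749474411781, p(182)=819876908323, p(183)=896684817527, p(184)=980462880430, p(185)=1071823774337, p(186)=1171432692373, p(187)=1280011042268, p(188)=1398341745571, p(189)=1527273599625, p(190)=1667727404093, p(191)=1820701100652, p(192)=1987276856363, p(193)=2168627105469, p(194)=2366022741845, p(195)=2580840212973.
Final step: p(196) = p(195) + p(194) - p(191) - p(189) + p(184) + p(181) - p(174) - p(170) + p(161) + p(156) - p(145) - p(139) + p(126) + p(119) - p(104) - p(96) + p(79) + p(70) - p(51) - p(41) + p(20) + p(9)
= 2580840212973 + 2366022741845 - 1820701100652 - 1527273599625 + 980462880430 + 749474411781 - 397125074750 - 274768617130 + 118159068427 + 73232243759 - 24908858009 - 13610949895 + 3519222692 + 1653668665 - 304801365 - 118114304 + 13848650 + 4087968 - 239943 - 44583 + 627 + 30
= 2814570987591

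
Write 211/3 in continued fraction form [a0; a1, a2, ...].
[70; 3]

Euclidean algorithm steps:
211 = 70 × 3 + 1
3 = 3 × 1 + 0
Continued fraction: [70; 3]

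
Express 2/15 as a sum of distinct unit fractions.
1/8 + 1/120

Greedy algorithm:
2/15: ceiling(15/2) = 8, use 1/8
1/120: ceiling(120/1) = 120, use 1/120
Result: 2/15 = 1/8 + 1/120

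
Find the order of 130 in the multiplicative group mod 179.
178

179 is prime, so ord(130) divides φ(179) = 178.
Divisors of 178: 1, 2, 89, 178.
Repeated squaring: 130^1 ≡ 130, 130^2 ≡ 74, 130^4 ≡ 106, 130^8 ≡ 138, 130^16 ≡ 70, 130^32 ≡ 67, 130^64 ≡ 14, 130^128 ≡ 17 (mod 179).
Test 130^d mod 179 for each divisor d in increasing order:
130^1 ≡ 130
130^2 ≡ 74
130^89 = 130^64·130^16·130^8·130^1 ≡ 178
130^178 = 130^128·130^32·130^16·130^2 ≡ 1  ← first divisor giving 1
The order is 178.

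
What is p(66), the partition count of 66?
2323520

p(n) counts ways to write n as a sum of positive integers (order ignored).
Euler's pentagonal recurrence: p(k) = p(k-1) + p(k-2) - p(k-5) - p(k-7) + p(k-12) + p(k-15) - ... (offsets j(3j∓1)/2, signs ++--, p(0)=1, p(<0)=0).
DP table for k = 0..65: p(0)=1, p(1)=1, p(2)=2, p(3)=3, p(4)=5, p(5)=7, p(6)=11, p(7)=15, p(8)=22, p(9)=30, p(10)=42, p(11)=56, p(12)=77, p(13)=101, p(14)=135, p(15)=176, p(16)=231, p(17)=297, p(18)=385, p(19)=490, p(20)=627, p(21)=792, p(22)=1002, p(23)=1255, p(24)=1575, p(25)=1958, p(26)=2436, p(27)=3010, p(28)=3718, p(29)=4565, p(30)=5604, p(31)=6842, p(32)=8349, p(33)=10143, p(34)=12310, p(35)=14883, p(36)=17977, p(37)=21637, p(38)=26015, p(39)=31185, p(40)=37338, p(41)=44583, p(42)=53174, p(43)=63261, p(44)=75175, p(45)=89134, p(46)=105558, p(47)=124754, p(48)=147273, p(49)=173525, p(50)=204226, p(51)=239943, p(52)=281589, p(53)=329931, p(54)=386155, p(55)=451276, p(56)=526823, p(57)=614154, p(58)=715220, p(59)=831820, p(60)=966467, p(61)=1121505, p(62)=1300156, p(63)=1505499, p(64)=1741630, p(65)=2012558.
Final step: p(66) = p(65) + p(64) - p(61) - p(59) + p(54) + p(51) - p(44) - p(40) + p(31) + p(26) - p(15) - p(9)
= 2012558 + 1741630 - 1121505 - 831820 + 386155 + 239943 - 75175 - 37338 + 6842 + 2436 - 176 - 30
= 2323520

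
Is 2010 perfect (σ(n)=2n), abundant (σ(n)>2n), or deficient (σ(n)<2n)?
abundant

Proper divisors of 2010: sum = 1 + 2 + 3 + 5 + 6 + 10 + 15 + 30 + 67 + 134 + 201 + 335 + 402 + 670 + 1005 = 2886
Since 2886 > 2010, 2010 is abundant.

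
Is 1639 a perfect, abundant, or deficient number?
deficient

Proper divisors of 1639: sum = 1 + 11 + 149 = 161
Since 161 < 1639, 1639 is deficient.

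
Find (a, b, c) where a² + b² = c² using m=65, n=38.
(2781, 4940, 5669)

Euclid's formula: a = m² - n², b = 2mn, c = m² + n²
m = 65, n = 38
a = 65² - 38² = 4225 - 1444 = 2781
b = 2 × 65 × 38 = 4940
c = 65² + 38² = 4225 + 1444 = 5669
Verification: 2781² + 4940² = 7733961 + 24403600 = 32137561 = 5669² ✓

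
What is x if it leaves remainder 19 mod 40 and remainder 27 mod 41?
1339

Using Chinese Remainder Theorem:
M = 40 × 41 = 1640
M1 = 41, M2 = 40
y1 = 41^(-1) mod 40 = 1
y2 = 40^(-1) mod 41 = 40
x = (19×41×1 + 27×40×40) mod 1640 = 1339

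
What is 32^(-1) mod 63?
2

gcd(32, 63) = 1, so the inverse exists.
Extended Euclidean algorithm on (63, 32):
63 = 1 × 32 + 31  ⟹  31 = (1)·63 + (-1)·32
32 = 1 × 31 + 1  ⟹  1 = (-1)·63 + (2)·32
So (2)·32 ≡ 1 (mod 63), i.e. 32^(-1) ≡ 2 (mod 63).
Check: 32 × 2 = 64 ≡ 1 (mod 63)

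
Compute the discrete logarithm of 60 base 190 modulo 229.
60

Baby-step giant-step with step n = ⌈√229⌉ = 16.
Baby steps 190^j mod 229 (j:value) for j=0..15: 0:1, 1:190, 2:147, 3:221, 4:83, 5:198, 6:64, 7:23, 8:19, 9:175, 10:45, 11:77, 12:203, 13:98, 14:71, 15:208.
Giant-step multiplier: 190^(-16) ≡ 190^(228-16) = 190^212 ≡ 144 (mod 229).
Giant steps γ_i = 60·144^i mod 229: γ_0=60, γ_1=167, γ_2=3, γ_3=203 (in table at j=12).
x = i·n + j = 3·16 + 12 = 60.
Check: 190^60 ≡ 60 (mod 229).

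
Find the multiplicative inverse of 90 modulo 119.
41

gcd(90, 119) = 1, so the inverse exists.
Extended Euclidean algorithm on (119, 90):
119 = 1 × 90 + 29  ⟹  29 = (1)·119 + (-1)·90
90 = 3 × 29 + 3  ⟹  3 = (-3)·119 + (4)·90
29 = 9 × 3 + 2  ⟹  2 = (28)·119 + (-37)·90
3 = 1 × 2 + 1  ⟹  1 = (-31)·119 + (41)·90
So (41)·90 ≡ 1 (mod 119), i.e. 90^(-1) ≡ 41 (mod 119).
Check: 90 × 41 = 3690 ≡ 1 (mod 119)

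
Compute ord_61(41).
10

61 is prime, so ord(41) divides φ(61) = 60.
Divisors of 60: 1, 2, 3, 4, 5, 6, 10, 12, 15, 20, 30, 60.
Repeated squaring: 41^1 ≡ 41, 41^2 ≡ 34, 41^4 ≡ 58, 41^8 ≡ 9, 41^16 ≡ 20, 41^32 ≡ 34 (mod 61).
Test 41^d mod 61 for each divisor d in increasing order:
41^1 ≡ 41
41^2 ≡ 34
41^3 = 41^2·41^1 ≡ 52
41^4 ≡ 58
41^5 = 41^4·41^1 ≡ 60
41^6 = 41^4·41^2 ≡ 20
41^10 = 41^8·41^2 ≡ 1  ← first divisor giving 1
The order is 10.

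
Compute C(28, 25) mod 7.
0

Using Lucas' theorem:
Write n=28 and k=25 in base 7:
n in base 7: [4, 0]
k in base 7: [3, 4]
C(28,25) mod 7 = ∏ C(n_i, k_i) mod 7
Digit binomials (mod 7): C(4,3) = 4; C(0,4) = 0 (k_i > n_i)
Product: 4 × 0 = 0 ≡ 0 (mod 7)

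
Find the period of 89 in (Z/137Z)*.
136

137 is prime, so ord(89) divides φ(137) = 136.
Divisors of 136: 1, 2, 4, 8, 17, 34, 68, 136.
Repeated squaring: 89^1 ≡ 89, 89^2 ≡ 112, 89^4 ≡ 77, 89^8 ≡ 38, 89^16 ≡ 74, 89^32 ≡ 133, 89^64 ≡ 16, 89^128 ≡ 119 (mod 137).
Test 89^d mod 137 for each divisor d in increasing order:
89^1 ≡ 89
89^2 ≡ 112
89^4 ≡ 77
89^8 ≡ 38
89^17 = 89^16·89^1 ≡ 10
89^34 = 89^32·89^2 ≡ 100
89^68 = 89^64·89^4 ≡ 136
89^136 = 89^128·89^8 ≡ 1  ← first divisor giving 1
The order is 136.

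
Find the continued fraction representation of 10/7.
[1; 2, 3]

Euclidean algorithm steps:
10 = 1 × 7 + 3
7 = 2 × 3 + 1
3 = 3 × 1 + 0
Continued fraction: [1; 2, 3]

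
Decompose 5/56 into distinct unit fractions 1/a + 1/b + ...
1/12 + 1/168

Greedy algorithm:
5/56: ceiling(56/5) = 12, use 1/12
1/168: ceiling(168/1) = 168, use 1/168
Result: 5/56 = 1/12 + 1/168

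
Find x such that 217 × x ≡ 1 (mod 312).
289

gcd(217, 312) = 1, so the inverse exists.
Extended Euclidean algorithm on (312, 217):
312 = 1 × 217 + 95  ⟹  95 = (1)·312 + (-1)·217
217 = 2 × 95 + 27  ⟹  27 = (-2)·312 + (3)·217
95 = 3 × 27 + 14  ⟹  14 = (7)·312 + (-10)·217
27 = 1 × 14 + 13  ⟹  13 = (-9)·312 + (13)·217
14 = 1 × 13 + 1  ⟹  1 = (16)·312 + (-23)·217
So (-23)·217 ≡ 1 (mod 312), i.e. 217^(-1) ≡ -23 ≡ 289 (mod 312).
Check: 217 × 289 = 62713 ≡ 1 (mod 312)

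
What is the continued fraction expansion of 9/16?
[0; 1, 1, 3, 2]

Euclidean algorithm steps:
9 = 0 × 16 + 9
16 = 1 × 9 + 7
9 = 1 × 7 + 2
7 = 3 × 2 + 1
2 = 2 × 1 + 0
Continued fraction: [0; 1, 1, 3, 2]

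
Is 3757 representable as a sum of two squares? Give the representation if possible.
6² + 61² (a=6, b=61)

Factorization: 3757 = 13 × 17^2
By Fermat: n is sum of two squares iff every prime p ≡ 3 (mod 4) appears to even power.
All primes ≡ 3 (mod 4) appear to even power.
Search a = 0, 1, 2, … for 3757 - a² a perfect square: first hit at a = 6: 3757 - 36 = 3721 = 61².
3757 = 6² + 61² = 36 + 3721 ✓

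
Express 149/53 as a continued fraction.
[2; 1, 4, 3, 3]

Euclidean algorithm steps:
149 = 2 × 53 + 43
53 = 1 × 43 + 10
43 = 4 × 10 + 3
10 = 3 × 3 + 1
3 = 3 × 1 + 0
Continued fraction: [2; 1, 4, 3, 3]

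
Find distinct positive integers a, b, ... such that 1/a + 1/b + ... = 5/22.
1/5 + 1/37 + 1/4070

Greedy algorithm:
5/22: ceiling(22/5) = 5, use 1/5
3/110: ceiling(110/3) = 37, use 1/37
1/4070: ceiling(4070/1) = 4070, use 1/4070
Result: 5/22 = 1/5 + 1/37 + 1/4070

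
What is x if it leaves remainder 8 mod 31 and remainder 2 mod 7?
163

Using Chinese Remainder Theorem:
M = 31 × 7 = 217
M1 = 7, M2 = 31
y1 = 7^(-1) mod 31 = 9
y2 = 31^(-1) mod 7 = 5
x = (8×7×9 + 2×31×5) mod 217 = 163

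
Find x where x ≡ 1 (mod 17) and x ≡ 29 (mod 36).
137

Using Chinese Remainder Theorem:
M = 17 × 36 = 612
M1 = 36, M2 = 17
y1 = 36^(-1) mod 17 = 9
y2 = 17^(-1) mod 36 = 17
x = (1×36×9 + 29×17×17) mod 612 = 137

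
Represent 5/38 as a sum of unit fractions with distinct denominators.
1/8 + 1/152

Greedy algorithm:
5/38: ceiling(38/5) = 8, use 1/8
1/152: ceiling(152/1) = 152, use 1/152
Result: 5/38 = 1/8 + 1/152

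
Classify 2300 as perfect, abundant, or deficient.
abundant

Proper divisors of 2300: sum = 1 + 2 + 4 + 5 + 10 + 20 + 23 + 25 + ... + 230 + 460 + 575 + 1150 (17 divisors) = 2908
Since 2908 > 2300, 2300 is abundant.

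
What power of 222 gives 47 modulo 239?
215

Baby-step giant-step with step n = ⌈√239⌉ = 16.
Baby steps 222^j mod 239 (j:value) for j=0..15: 0:1, 1:222, 2:50, 3:106, 4:110, 5:42, 6:3, 7:188, 8:150, 9:79, 10:91, 11:126, 12:9, 13:86, 14:211, 15:237.
Giant-step multiplier: 222^(-16) ≡ 222^(238-16) = 222^222 ≡ 232 (mod 239).
Giant steps γ_i = 47·232^i mod 239: γ_0=47, γ_1=149, γ_2=152, γ_3=131, γ_4=39, γ_5=205, γ_6=238, γ_7=7, γ_8=190, γ_9=104, γ_10=228, γ_11=77, γ_12=178, γ_13=188 (in table at j=7).
x = i·n + j = 13·16 + 7 = 215.
Check: 222^215 ≡ 47 (mod 239).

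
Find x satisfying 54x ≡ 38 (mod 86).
x ≡ 23 (mod 43)

gcd(54, 86) = 2, which divides 38, so solutions exist.
Divide through by 2: 27x ≡ 19 (mod 43).
Find 27^(-1) mod 43 by the extended Euclidean algorithm:
43 = 1 × 27 + 16  ⟹  16 = (1)·43 + (-1)·27
27 = 1 × 16 + 11  ⟹  11 = (-1)·43 + (2)·27
16 = 1 × 11 + 5  ⟹  5 = (2)·43 + (-3)·27
11 = 2 × 5 + 1  ⟹  1 = (-5)·43 + (8)·27
So (8)·27 ≡ 1 (mod 43), i.e. 27^(-1) ≡ 8 (mod 43).
x ≡ 8 × 19 = 152 ≡ 23 (mod 43).
Check: 54 × 23 = 1242 ≡ 38 (mod 86).
x ≡ 23 (mod 43), giving 2 solutions mod 86.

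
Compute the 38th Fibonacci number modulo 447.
254

Matrix identity: Q^n = [[F_(n+1), F_n], [F_n, F_(n-1)]] with Q = [[1,1],[1,0]].
n = 38 = 100110₂. Square-and-multiply, entries mod 447:
Q^1 = [[1,1],[1,0]]
Q^2 = (Q^1)² = [[2,1],[1,1]]
Q^4 = (Q^2)² = [[5,3],[3,2]]
Q^9 = (Q^4)²·Q = [[55,34],[34,21]]
Q^19 = (Q^9)²·Q = [[60,158],[158,349]]
Q^38 = (Q^19)² = [[403,254],[254,149]]
F_38 mod 447 = Q^38[0][1] = 254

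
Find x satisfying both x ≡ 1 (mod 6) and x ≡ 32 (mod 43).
247

Using Chinese Remainder Theorem:
M = 6 × 43 = 258
M1 = 43, M2 = 6
y1 = 43^(-1) mod 6 = 1
y2 = 6^(-1) mod 43 = 36
x = (1×43×1 + 32×6×36) mod 258 = 247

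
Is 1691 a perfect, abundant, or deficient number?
deficient

Proper divisors of 1691: sum = 1 + 19 + 89 = 109
Since 109 < 1691, 1691 is deficient.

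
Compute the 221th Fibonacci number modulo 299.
41

Matrix identity: Q^n = [[F_(n+1), F_n], [F_n, F_(n-1)]] with Q = [[1,1],[1,0]].
n = 221 = 11011101₂. Square-and-multiply, entries mod 299:
Q^1 = [[1,1],[1,0]]
Q^3 = (Q^1)²·Q = [[3,2],[2,1]]
Q^6 = (Q^3)² = [[13,8],[8,5]]
Q^13 = (Q^6)²·Q = [[78,233],[233,144]]
Q^27 = (Q^13)²·Q = [[273,274],[274,298]]
Q^55 = (Q^27)²·Q = [[182,105],[105,77]]
Q^110 = (Q^55)² = [[196,285],[285,210]]
Q^221 = (Q^110)²·Q = [[38,41],[41,296]]
F_221 mod 299 = Q^221[0][1] = 41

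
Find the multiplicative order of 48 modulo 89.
88

89 is prime, so ord(48) divides φ(89) = 88.
Divisors of 88: 1, 2, 4, 8, 11, 22, 44, 88.
Repeated squaring: 48^1 ≡ 48, 48^2 ≡ 79, 48^4 ≡ 11, 48^8 ≡ 32, 48^16 ≡ 45, 48^32 ≡ 67, 48^64 ≡ 39 (mod 89).
Test 48^d mod 89 for each divisor d in increasing order:
48^1 ≡ 48
48^2 ≡ 79
48^4 ≡ 11
48^8 ≡ 32
48^11 = 48^8·48^2·48^1 ≡ 37
48^22 = 48^16·48^4·48^2 ≡ 34
48^44 = 48^32·48^8·48^4 ≡ 88
48^88 = 48^64·48^16·48^8 ≡ 1  ← first divisor giving 1
The order is 88.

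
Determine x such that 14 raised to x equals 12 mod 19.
15

Baby-step giant-step with step n = ⌈√19⌉ = 5.
Baby steps 14^j mod 19 (j:value) for j=0..4: 0:1, 1:14, 2:6, 3:8, 4:17.
Giant-step multiplier: 14^(-5) ≡ 14^(18-5) = 14^13 ≡ 2 (mod 19).
Giant steps γ_i = 12·2^i mod 19: γ_0=12, γ_1=5, γ_2=10, γ_3=1 (in table at j=0).
x = i·n + j = 3·5 + 0 = 15.
Check: 14^15 ≡ 12 (mod 19).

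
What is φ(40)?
16

40 = 2^3 × 5
φ(n) = n × ∏(1 - 1/p) for each prime p dividing n
φ(40) = 40 × (1 - 1/2) × (1 - 1/5) = 16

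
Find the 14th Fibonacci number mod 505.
377

Matrix identity: Q^n = [[F_(n+1), F_n], [F_n, F_(n-1)]] with Q = [[1,1],[1,0]].
n = 14 = 1110₂. Square-and-multiply, entries mod 505:
Q^1 = [[1,1],[1,0]]
Q^3 = (Q^1)²·Q = [[3,2],[2,1]]
Q^7 = (Q^3)²·Q = [[21,13],[13,8]]
Q^14 = (Q^7)² = [[105,377],[377,233]]
F_14 mod 505 = Q^14[0][1] = 377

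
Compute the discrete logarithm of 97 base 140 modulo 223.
55

Baby-step giant-step with step n = ⌈√223⌉ = 15.
Baby steps 140^j mod 223 (j:value) for j=0..14: 0:1, 1:140, 2:199, 3:208, 4:130, 5:137, 6:2, 7:57, 8:175, 9:193, 10:37, 11:51, 12:4, 13:114, 14:127.
Giant-step multiplier: 140^(-15) ≡ 140^(222-15) = 140^207 ≡ 26 (mod 223).
Giant steps γ_i = 97·26^i mod 223: γ_0=97, γ_1=69, γ_2=10, γ_3=37 (in table at j=10).
x = i·n + j = 3·15 + 10 = 55.
Check: 140^55 ≡ 97 (mod 223).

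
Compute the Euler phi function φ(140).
48

140 = 2^2 × 5 × 7
φ(n) = n × ∏(1 - 1/p) for each prime p dividing n
φ(140) = 140 × (1 - 1/2) × (1 - 1/5) × (1 - 1/7) = 48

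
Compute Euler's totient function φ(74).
36

74 = 2 × 37
φ(n) = n × ∏(1 - 1/p) for each prime p dividing n
φ(74) = 74 × (1 - 1/2) × (1 - 1/37) = 36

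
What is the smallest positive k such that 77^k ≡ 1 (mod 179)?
89

179 is prime, so ord(77) divides φ(179) = 178.
Divisors of 178: 1, 2, 89, 178.
Repeated squaring: 77^1 ≡ 77, 77^2 ≡ 22, 77^4 ≡ 126, 77^8 ≡ 124, 77^16 ≡ 161, 77^32 ≡ 145, 77^64 ≡ 82, 77^128 ≡ 101 (mod 179).
Test 77^d mod 179 for each divisor d in increasing order:
77^1 ≡ 77
77^2 ≡ 22
77^89 = 77^64·77^16·77^8·77^1 ≡ 1  ← first divisor giving 1
The order is 89.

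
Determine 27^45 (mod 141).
54

Repeated squaring. Binary of 45 = 101101.
27^1 ≡ 27 (mod 141); 27^2 ≡ 24 (mod 141); 27^4 ≡ 12 (mod 141); 27^8 ≡ 3 (mod 141); 27^16 ≡ 9 (mod 141); 27^32 ≡ 81 (mod 141)
27^45 = 27^1 × 27^4 × 27^8 × 27^32 ≡ 54 (mod 141)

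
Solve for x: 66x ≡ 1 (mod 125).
36

gcd(66, 125) = 1, so the inverse exists.
Extended Euclidean algorithm on (125, 66):
125 = 1 × 66 + 59  ⟹  59 = (1)·125 + (-1)·66
66 = 1 × 59 + 7  ⟹  7 = (-1)·125 + (2)·66
59 = 8 × 7 + 3  ⟹  3 = (9)·125 + (-17)·66
7 = 2 × 3 + 1  ⟹  1 = (-19)·125 + (36)·66
So (36)·66 ≡ 1 (mod 125), i.e. 66^(-1) ≡ 36 (mod 125).
Check: 66 × 36 = 2376 ≡ 1 (mod 125)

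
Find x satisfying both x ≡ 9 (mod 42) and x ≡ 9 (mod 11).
9

Using Chinese Remainder Theorem:
M = 42 × 11 = 462
M1 = 11, M2 = 42
y1 = 11^(-1) mod 42 = 23
y2 = 42^(-1) mod 11 = 5
x = (9×11×23 + 9×42×5) mod 462 = 9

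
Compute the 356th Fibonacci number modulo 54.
51

Matrix identity: Q^n = [[F_(n+1), F_n], [F_n, F_(n-1)]] with Q = [[1,1],[1,0]].
n = 356 = 101100100₂. Square-and-multiply, entries mod 54:
Q^1 = [[1,1],[1,0]]
Q^2 = (Q^1)² = [[2,1],[1,1]]
Q^5 = (Q^2)²·Q = [[8,5],[5,3]]
Q^11 = (Q^5)²·Q = [[36,35],[35,1]]
Q^22 = (Q^11)² = [[37,53],[53,38]]
Q^44 = (Q^22)² = [[20,33],[33,41]]
Q^89 = (Q^44)²·Q = [[46,31],[31,15]]
Q^178 = (Q^89)² = [[53,1],[1,52]]
Q^356 = (Q^178)² = [[2,51],[51,5]]
F_356 mod 54 = Q^356[0][1] = 51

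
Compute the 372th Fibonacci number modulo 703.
201

Matrix identity: Q^n = [[F_(n+1), F_n], [F_n, F_(n-1)]] with Q = [[1,1],[1,0]].
n = 372 = 101110100₂. Square-and-multiply, entries mod 703:
Q^1 = [[1,1],[1,0]]
Q^2 = (Q^1)² = [[2,1],[1,1]]
Q^5 = (Q^2)²·Q = [[8,5],[5,3]]
Q^11 = (Q^5)²·Q = [[144,89],[89,55]]
Q^23 = (Q^11)²·Q = [[673,537],[537,136]]
Q^46 = (Q^23)² = [[336,682],[682,357]]
Q^93 = (Q^46)²·Q = [[364,154],[154,210]]
Q^186 = (Q^93)² = [[146,521],[521,328]]
Q^372 = (Q^186)² = [[309,201],[201,108]]
F_372 mod 703 = Q^372[0][1] = 201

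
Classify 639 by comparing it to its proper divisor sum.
deficient

Proper divisors of 639: sum = 1 + 3 + 9 + 71 + 213 = 297
Since 297 < 639, 639 is deficient.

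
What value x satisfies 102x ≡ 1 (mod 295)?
188

gcd(102, 295) = 1, so the inverse exists.
Extended Euclidean algorithm on (295, 102):
295 = 2 × 102 + 91  ⟹  91 = (1)·295 + (-2)·102
102 = 1 × 91 + 11  ⟹  11 = (-1)·295 + (3)·102
91 = 8 × 11 + 3  ⟹  3 = (9)·295 + (-26)·102
11 = 3 × 3 + 2  ⟹  2 = (-28)·295 + (81)·102
3 = 1 × 2 + 1  ⟹  1 = (37)·295 + (-107)·102
So (-107)·102 ≡ 1 (mod 295), i.e. 102^(-1) ≡ -107 ≡ 188 (mod 295).
Check: 102 × 188 = 19176 ≡ 1 (mod 295)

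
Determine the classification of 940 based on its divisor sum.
abundant

Proper divisors of 940: sum = 1 + 2 + 4 + 5 + 10 + 20 + 47 + 94 + 188 + 235 + 470 = 1076
Since 1076 > 940, 940 is abundant.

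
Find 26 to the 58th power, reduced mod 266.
254

Repeated squaring. Binary of 58 = 111010.
26^1 ≡ 26 (mod 266); 26^2 ≡ 144 (mod 266); 26^4 ≡ 254 (mod 266); 26^8 ≡ 144 (mod 266); 26^16 ≡ 254 (mod 266); 26^32 ≡ 144 (mod 266)
26^58 = 26^2 × 26^8 × 26^16 × 26^32 ≡ 254 (mod 266)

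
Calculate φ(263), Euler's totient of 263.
262

263 = 263
φ(n) = n × ∏(1 - 1/p) for each prime p dividing n
φ(263) = 263 × (1 - 1/263) = 262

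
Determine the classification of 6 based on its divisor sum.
perfect

Proper divisors of 6: sum = 1 + 2 + 3 = 6
Since 6 = 6, 6 is perfect.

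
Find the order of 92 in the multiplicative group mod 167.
166

167 is prime, so ord(92) divides φ(167) = 166.
Divisors of 166: 1, 2, 83, 166.
Repeated squaring: 92^1 ≡ 92, 92^2 ≡ 114, 92^4 ≡ 137, 92^8 ≡ 65, 92^16 ≡ 50, 92^32 ≡ 162, 92^64 ≡ 25, 92^128 ≡ 124 (mod 167).
Test 92^d mod 167 for each divisor d in increasing order:
92^1 ≡ 92
92^2 ≡ 114
92^83 = 92^64·92^16·92^2·92^1 ≡ 166
92^166 = 92^128·92^32·92^4·92^2 ≡ 1  ← first divisor giving 1
The order is 166.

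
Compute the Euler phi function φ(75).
40

75 = 3 × 5^2
φ(n) = n × ∏(1 - 1/p) for each prime p dividing n
φ(75) = 75 × (1 - 1/3) × (1 - 1/5) = 40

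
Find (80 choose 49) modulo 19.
0

Using Lucas' theorem:
Write n=80 and k=49 in base 19:
n in base 19: [4, 4]
k in base 19: [2, 11]
C(80,49) mod 19 = ∏ C(n_i, k_i) mod 19
Digit binomials (mod 19): C(4,2) = 6; C(4,11) = 0 (k_i > n_i)
Product: 6 × 0 = 0 ≡ 0 (mod 19)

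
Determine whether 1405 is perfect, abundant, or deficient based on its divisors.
deficient

Proper divisors of 1405: sum = 1 + 5 + 281 = 287
Since 287 < 1405, 1405 is deficient.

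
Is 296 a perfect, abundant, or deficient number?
deficient

Proper divisors of 296: sum = 1 + 2 + 4 + 8 + 37 + 74 + 148 = 274
Since 274 < 296, 296 is deficient.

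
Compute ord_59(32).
58

59 is prime, so ord(32) divides φ(59) = 58.
Divisors of 58: 1, 2, 29, 58.
Repeated squaring: 32^1 ≡ 32, 32^2 ≡ 21, 32^4 ≡ 28, 32^8 ≡ 17, 32^16 ≡ 53, 32^32 ≡ 36 (mod 59).
Test 32^d mod 59 for each divisor d in increasing order:
32^1 ≡ 32
32^2 ≡ 21
32^29 = 32^16·32^8·32^4·32^1 ≡ 58
32^58 = 32^32·32^16·32^8·32^2 ≡ 1  ← first divisor giving 1
The order is 58.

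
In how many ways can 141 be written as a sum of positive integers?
16670689208

p(n) counts ways to write n as a sum of positive integers (order ignored).
Euler's pentagonal recurrence: p(k) = p(k-1) + p(k-2) - p(k-5) - p(k-7) + p(k-12) + p(k-15) - ... (offsets j(3j∓1)/2, signs ++--, p(0)=1, p(<0)=0).
DP table for k = 0..140: p(0)=1, p(1)=1, p(2)=2, p(3)=3, p(4)=5, p(5)=7, p(6)=11, p(7)=15, p(8)=22, p(9)=30, p(10)=42, p(11)=56, p(12)=77, p(13)=101, p(14)=135, p(15)=176, p(16)=231, p(17)=297, p(18)=385, p(19)=490, p(20)=627, p(21)=792, p(22)=1002, p(23)=1255, p(24)=1575, p(25)=1958, p(26)=2436, p(27)=3010, p(28)=3718, p(29)=4565, p(30)=5604, p(31)=6842, p(32)=8349, p(33)=10143, p(34)=12310, p(35)=14883, p(36)=17977, p(37)=21637, p(38)=26015, p(39)=31185, p(40)=37338, p(41)=44583, p(42)=53174, p(43)=63261, p(44)=75175, p(45)=89134, p(46)=105558, p(47)=124754, p(48)=147273, p(49)=173525, p(50)=204226, p(51)=239943, p(52)=281589, p(53)=329931, p(54)=386155, p(55)=451276, p(56)=526823, p(57)=614154, p(58)=715220, p(59)=831820, p(60)=966467, p(61)=1121505, p(62)=1300156, p(63)=1505499, p(64)=1741630, p(65)=2012558, p(66)=2323520, p(67)=2679689, p(68)=3087735, p(69)=3554345, p(70)=4087968, p(71)=4697205, p(72)=5392783, p(73)=6185689, p(74)=7089500, p(75)=8118264, p(76)=9289091, p(77)=10619863, p(78)=12132164, p(79)=13848650, p(80)=15796476, p(81)=18004327, p(82)=20506255, p(83)=23338469, p(84)=26543660, p(85)=30167357, p(86)=34262962, p(87)=38887673, p(88)=44108109, p(89)=49995925, p(90)=56634173, p(91)=64112359, p(92)=72533807, p(93)=82010177, p(94)=92669720, p(95)=104651419, p(96)=118114304, p(97)=133230930, p(98)=150198136, p(99)=169229875, p(100)=190569292, p(101)=214481126, p(102)=241265379, p(103)=271248950, p(104)=304801365, p(105)=342325709, p(106)=384276336, p(107)=431149389, p(108)=483502844, p(109)=541946240, p(110)=607163746, p(111)=679903203, p(112)=761002156, p(113)=851376628, p(114)=952050665, p(115)=1064144451, p(116)=1188908248, p(117)=1327710076, p(118)=1482074143, p(119)=1653668665, p(120)=1844349560, p(121)=2056148051, p(122)=2291320912, p(123)=2552338241, p(124)=2841940500, p(125)=3163127352, p(126)=3519222692, p(127)=3913864295, p(128)=4351078600, p(129)=4835271870, p(130)=5371315400, p(131)=5964539504, p(132)=6620830889, p(133)=7346629512, p(134)=8149040695, p(135)=9035836076, p(136)=10015581680, p(137)=11097645016, p(138)=12292341831, p(139)=13610949895, p(140)=15065878135.
Final step: p(141) = p(140) + p(139) - p(136) - p(134) + p(129) + p(126) - p(119) - p(115) + p(106) + p(101) - p(90) - p(84) + p(71) + p(64) - p(49) - p(41) + p(24) + p(15)
= 15065878135 + 13610949895 - 10015581680 - 8149040695 + 4835271870 + 3519222692 - 1653668665 - 1064144451 + 384276336 + 214481126 - 56634173 - 26543660 + 4697205 + 1741630 - 173525 - 44583 + 1575 + 176
= 16670689208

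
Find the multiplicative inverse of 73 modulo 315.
82

gcd(73, 315) = 1, so the inverse exists.
Extended Euclidean algorithm on (315, 73):
315 = 4 × 73 + 23  ⟹  23 = (1)·315 + (-4)·73
73 = 3 × 23 + 4  ⟹  4 = (-3)·315 + (13)·73
23 = 5 × 4 + 3  ⟹  3 = (16)·315 + (-69)·73
4 = 1 × 3 + 1  ⟹  1 = (-19)·315 + (82)·73
So (82)·73 ≡ 1 (mod 315), i.e. 73^(-1) ≡ 82 (mod 315).
Check: 73 × 82 = 5986 ≡ 1 (mod 315)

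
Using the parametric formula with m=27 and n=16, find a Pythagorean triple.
(473, 864, 985)

Euclid's formula: a = m² - n², b = 2mn, c = m² + n²
m = 27, n = 16
a = 27² - 16² = 729 - 256 = 473
b = 2 × 27 × 16 = 864
c = 27² + 16² = 729 + 256 = 985
Verification: 473² + 864² = 223729 + 746496 = 970225 = 985² ✓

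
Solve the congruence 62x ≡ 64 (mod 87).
x ≡ 74 (mod 87)

gcd(62, 87) = 1, which divides 64, so solutions exist.
Find 62^(-1) mod 87 by the extended Euclidean algorithm:
87 = 1 × 62 + 25  ⟹  25 = (1)·87 + (-1)·62
62 = 2 × 25 + 12  ⟹  12 = (-2)·87 + (3)·62
25 = 2 × 12 + 1  ⟹  1 = (5)·87 + (-7)·62
So (-7)·62 ≡ 1 (mod 87), i.e. 62^(-1) ≡ -7 ≡ 80 (mod 87).
x ≡ 80 × 64 = 5120 ≡ 74 (mod 87).
Check: 62 × 74 = 4588 ≡ 64 (mod 87).
Unique solution: x ≡ 74 (mod 87)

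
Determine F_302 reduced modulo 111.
110

Matrix identity: Q^n = [[F_(n+1), F_n], [F_n, F_(n-1)]] with Q = [[1,1],[1,0]].
n = 302 = 100101110₂. Square-and-multiply, entries mod 111:
Q^1 = [[1,1],[1,0]]
Q^2 = (Q^1)² = [[2,1],[1,1]]
Q^4 = (Q^2)² = [[5,3],[3,2]]
Q^9 = (Q^4)²·Q = [[55,34],[34,21]]
Q^18 = (Q^9)² = [[74,31],[31,43]]
Q^37 = (Q^18)²·Q = [[74,110],[110,75]]
Q^75 = (Q^37)²·Q = [[0,38],[38,73]]
Q^151 = (Q^75)²·Q = [[0,1],[1,110]]
Q^302 = (Q^151)² = [[1,110],[110,2]]
F_302 mod 111 = Q^302[0][1] = 110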